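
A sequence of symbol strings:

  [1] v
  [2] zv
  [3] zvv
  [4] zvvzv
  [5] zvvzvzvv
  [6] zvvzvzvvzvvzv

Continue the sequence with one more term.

Each term (from the third on) is the previous term followed by the one before it: term 3 = zv·v = zvv.
The next term joins zvvzvzvvzvvzv and zvvzvzvv.

zvvzvzvvzvvzvzvvzvzvv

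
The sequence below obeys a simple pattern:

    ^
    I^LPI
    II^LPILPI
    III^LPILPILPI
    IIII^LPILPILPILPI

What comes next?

s(k+1) = I·s(k)·LPI, so each term gains I as a prefix and LPI as a suffix.
One more step from IIII^LPILPILPILPI gives the answer.

IIIII^LPILPILPILPILPI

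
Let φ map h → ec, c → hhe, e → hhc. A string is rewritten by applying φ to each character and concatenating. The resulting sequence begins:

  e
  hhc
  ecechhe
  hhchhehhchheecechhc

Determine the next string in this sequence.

Replace each of the 19 characters of hhchhehhchheecechhc in place — ec ec hhe ec ec hhc ec ec hhe ec ec hhc hhc hhe hhc hhe ec ec hhe — and concatenate.

ecechheecechhcecechheecechhchhchhehhchheecechhe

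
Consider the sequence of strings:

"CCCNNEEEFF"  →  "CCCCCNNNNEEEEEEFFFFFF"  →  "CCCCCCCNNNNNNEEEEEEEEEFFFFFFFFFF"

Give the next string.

The n-th term is 2n+1 C's then 2n N's then 3n E's then 4n-2 F's (n = 1, 2, …).
Setting n = 4 gives 9, 8, 12, 14 characters in each block.

CCCCCCCCCNNNNNNNNEEEEEEEEEEEEFFFFFFFFFFFFFF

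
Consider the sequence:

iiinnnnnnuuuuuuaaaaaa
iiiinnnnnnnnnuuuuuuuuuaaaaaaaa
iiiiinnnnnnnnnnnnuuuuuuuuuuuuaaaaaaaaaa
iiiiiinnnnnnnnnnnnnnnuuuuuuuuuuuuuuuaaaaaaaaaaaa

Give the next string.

The n-th term is n+1 i's then 3n n's then 3n u's then 2n+2 a's, where the shown terms are n = 2, 3, 4, 5.
For the next term, n = 6, so the run lengths are 7, 18, 18, 14.

iiiiiiinnnnnnnnnnnnnnnnnnuuuuuuuuuuuuuuuuuuaaaaaaaaaaaaaa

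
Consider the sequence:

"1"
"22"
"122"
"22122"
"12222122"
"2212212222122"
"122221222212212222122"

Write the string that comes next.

2212212222122122221222212212222122

From term 3 onward, concatenate the second-to-last term with the last: 1·22 = 122, 22·122 = 22122, …
The next term joins 2212212222122 and 122221222212212222122.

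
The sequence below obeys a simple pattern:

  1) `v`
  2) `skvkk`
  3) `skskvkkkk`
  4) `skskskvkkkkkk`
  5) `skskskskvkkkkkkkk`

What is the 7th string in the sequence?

skskskskskskvkkkkkkkkkkkk

s(k+1) = sk·s(k)·kk, so each term gains sk as a prefix and kk as a suffix.
From skskskskvkkkkkkkk, 2 further steps: skskskskvkkkkkkkk → skskskskskvkkkkkkkkkk → (answer).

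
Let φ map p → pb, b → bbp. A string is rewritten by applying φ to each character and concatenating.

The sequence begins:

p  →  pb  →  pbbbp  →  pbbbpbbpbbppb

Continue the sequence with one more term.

Rewriting the 13 symbols of pbbbpbbpbbppb one by one yields pb bbp bbp bbp pb bbp bbp pb bbp bbp pb pb bbp; concatenated:

pbbbpbbpbbppbbbpbbppbbbpbbppbpbbbp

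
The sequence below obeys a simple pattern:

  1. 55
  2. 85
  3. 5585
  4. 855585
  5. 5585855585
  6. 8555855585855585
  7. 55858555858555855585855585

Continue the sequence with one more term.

This is a Fibonacci-style word recurrence s(k) = s(k−2)·s(k−1): e.g. 55·85 = 5585.
Continuing: 8555855585855585 · 55858555858555855585855585 gives term 8.

855585558585558555858555858555855585855585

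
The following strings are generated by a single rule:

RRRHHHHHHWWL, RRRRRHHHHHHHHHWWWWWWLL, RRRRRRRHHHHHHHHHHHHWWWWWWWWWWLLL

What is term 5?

Term n consists of 2n+1 R's, followed by 3n+3 H's, followed by 4n-2 W's, followed by n L's (n = 1, 2, …).
For term 5, n = 5, so the run lengths are 11, 18, 18, 5.

RRRRRRRRRRRHHHHHHHHHHHHHHHHHHWWWWWWWWWWWWWWWWWWLLLLL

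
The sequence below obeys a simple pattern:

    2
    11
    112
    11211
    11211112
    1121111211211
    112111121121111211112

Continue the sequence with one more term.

1121111211211112111121121111211211

Each term (from the third on) is the previous term followed by the one before it: term 3 = 11·2 = 112.
Continuing: 112111121121111211112 · 1121111211211 gives term 8.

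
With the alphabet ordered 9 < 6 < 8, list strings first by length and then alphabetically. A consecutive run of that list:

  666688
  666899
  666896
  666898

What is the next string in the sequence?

Treat 666898 as a base-3 numeral over the given alphabet and add one, carrying through any trailing 8's.

666869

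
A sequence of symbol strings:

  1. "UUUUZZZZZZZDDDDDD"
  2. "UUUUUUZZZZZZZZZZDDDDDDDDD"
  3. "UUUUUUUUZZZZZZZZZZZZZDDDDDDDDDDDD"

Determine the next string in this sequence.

UUUUUUUUUUZZZZZZZZZZZZZZZZDDDDDDDDDDDDDDD

Each string has the form U^{2n} Z^{3n+1} D^{3n}, where the shown terms are n = 2, 3, 4.
At n = 5 the blocks have lengths 10, 16, 15.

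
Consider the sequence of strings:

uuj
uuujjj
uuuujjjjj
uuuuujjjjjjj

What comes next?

uuuuuujjjjjjjjj

Term n consists of n+1 u's, followed by 2n-1 j's (n = 1, 2, …).
At n = 5 the blocks have lengths 6, 9.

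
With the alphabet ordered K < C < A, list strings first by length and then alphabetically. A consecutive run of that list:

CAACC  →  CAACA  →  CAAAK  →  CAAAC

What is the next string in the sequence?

The successor of CAAAC increments the rightmost position that isn't already A and resets every position after it to K.

CAAAA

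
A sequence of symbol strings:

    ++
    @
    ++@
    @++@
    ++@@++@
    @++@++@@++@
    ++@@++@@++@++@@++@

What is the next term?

Each term (from the third on) is the two preceding terms concatenated in order: term 3 = ++·@ = ++@.
So term 8 is @++@++@@++@·++@@++@@++@++@@++@.

@++@++@@++@++@@++@@++@++@@++@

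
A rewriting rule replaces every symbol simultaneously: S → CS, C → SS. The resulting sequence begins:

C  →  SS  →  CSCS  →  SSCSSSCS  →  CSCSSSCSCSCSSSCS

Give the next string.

Rewriting the 16 symbols of CSCSSSCSCSCSSSCS one by one yields SS CS SS CS CS CS SS CS SS CS SS CS CS CS SS CS; concatenated:

SSCSSSCSCSCSSSCSSSCSSSCSCSCSSSCS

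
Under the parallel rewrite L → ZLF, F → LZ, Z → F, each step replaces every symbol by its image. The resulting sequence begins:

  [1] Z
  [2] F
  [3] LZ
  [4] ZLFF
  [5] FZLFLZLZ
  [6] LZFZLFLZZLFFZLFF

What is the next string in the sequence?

Rewriting the 16 symbols of LZFZLFLZZLFFZLFF one by one yields ZLF F LZ F ZLF LZ ZLF F F ZLF LZ LZ F ZLF LZ LZ; concatenated:

ZLFFLZFZLFLZZLFFFZLFLZLZFZLFLZLZ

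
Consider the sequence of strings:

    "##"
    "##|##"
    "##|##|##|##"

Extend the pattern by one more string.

Every step duplicates the string with '|' between the halves.
One more doubling of ##|##|##|## gives the answer.

##|##|##|##|##|##|##|##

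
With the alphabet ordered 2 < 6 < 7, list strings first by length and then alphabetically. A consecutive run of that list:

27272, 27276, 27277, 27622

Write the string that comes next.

27626

Find the rightmost character of 27622 below 7, bump it to the next letter, and reset everything to its right to 2.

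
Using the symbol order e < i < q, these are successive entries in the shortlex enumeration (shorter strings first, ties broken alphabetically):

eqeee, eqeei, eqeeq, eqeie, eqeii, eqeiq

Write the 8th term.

Continuing the enumeration 2 steps past eqeiq: eqeiq → eqeqe → (answer).

eqeqi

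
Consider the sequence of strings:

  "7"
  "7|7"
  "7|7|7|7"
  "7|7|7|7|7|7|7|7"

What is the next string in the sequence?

Every step duplicates the string with '|' between the halves.
Doubling 7|7|7|7|7|7|7|7 with '|' between the halves:

7|7|7|7|7|7|7|7|7|7|7|7|7|7|7|7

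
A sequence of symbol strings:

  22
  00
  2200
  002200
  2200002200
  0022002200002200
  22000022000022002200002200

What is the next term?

002200220000220022000022000022002200002200

From term 3 onward, concatenate the second-to-last term with the last: 22·00 = 2200, 00·2200 = 002200, …
Continuing: 0022002200002200 · 22000022000022002200002200 gives term 8.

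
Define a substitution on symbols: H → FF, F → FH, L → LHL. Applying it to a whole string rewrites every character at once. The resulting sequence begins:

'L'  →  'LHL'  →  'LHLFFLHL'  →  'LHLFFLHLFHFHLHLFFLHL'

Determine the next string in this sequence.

LHLFFLHLFHFHLHLFFLHLFHFFFHFFLHLFFLHLFHFHLHLFFLHL

Applying the rule to each of the 20 symbols of LHLFFLHLFHFHLHLFFLHL gives the pieces LHL FF LHL FH FH LHL FF LHL FH FF FH FF LHL FF LHL FH FH LHL FF LHL, which concatenate to the answer.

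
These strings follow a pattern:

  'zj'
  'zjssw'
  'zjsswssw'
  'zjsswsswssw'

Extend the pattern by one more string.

The strings grow by a fixed suffix ssw each time.
Applying this once more to zjsswsswssw:

zjsswsswsswssw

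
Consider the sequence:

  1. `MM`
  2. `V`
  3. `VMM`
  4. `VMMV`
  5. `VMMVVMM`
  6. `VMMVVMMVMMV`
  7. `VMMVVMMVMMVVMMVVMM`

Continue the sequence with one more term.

VMMVVMMVMMVVMMVVMMVMMVVMMVMMV

This is a Fibonacci-style word recurrence s(k) = s(k−1)·s(k−2): e.g. V·MM = VMM.
So term 8 is VMMVVMMVMMVVMMVVMM·VMMVVMMVMMV.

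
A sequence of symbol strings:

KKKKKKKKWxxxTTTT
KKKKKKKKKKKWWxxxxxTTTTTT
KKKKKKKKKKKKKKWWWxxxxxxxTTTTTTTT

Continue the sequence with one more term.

KKKKKKKKKKKKKKKKKWWWWxxxxxxxxxTTTTTTTTTT

Each string has the form K^{3n+2} W^{n-1} x^{2n-1} T^{2n}, where the shown terms are n = 2, 3, 4.
At n = 5 the blocks have lengths 17, 4, 9, 10.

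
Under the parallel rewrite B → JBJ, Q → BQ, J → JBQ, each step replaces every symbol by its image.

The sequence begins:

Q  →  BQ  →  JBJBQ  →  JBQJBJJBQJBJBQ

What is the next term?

Rewriting the 14 symbols of JBQJBJJBQJBJBQ one by one yields JBQ JBJ BQ JBQ JBJ JBQ JBQ JBJ BQ JBQ JBJ JBQ JBJ BQ; concatenated:

JBQJBJBQJBQJBJJBQJBQJBJBQJBQJBJJBQJBJBQ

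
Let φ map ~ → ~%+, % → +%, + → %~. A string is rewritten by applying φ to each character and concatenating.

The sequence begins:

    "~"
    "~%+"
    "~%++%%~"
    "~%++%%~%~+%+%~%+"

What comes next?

φ(~%++%%~%~+%+%~%+) expands symbol-by-symbol to ~%+ +% %~ %~ +% +% ~%+ +% ~%+ %~ +% %~ +% ~%+ +% %~; joining the 16 pieces gives the next term.

~%++%%~%~+%+%~%++%~%+%~+%%~+%~%++%%~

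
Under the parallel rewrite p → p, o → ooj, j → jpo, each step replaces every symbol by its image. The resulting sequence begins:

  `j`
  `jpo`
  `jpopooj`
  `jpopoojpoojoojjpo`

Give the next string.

φ(jpopoojpoojoojjpo) expands symbol-by-symbol to jpo p ooj p ooj ooj jpo p ooj ooj jpo ooj ooj jpo jpo p ooj; joining the 17 pieces gives the next term.

jpopoojpoojoojjpopoojoojjpooojoojjpojpopooj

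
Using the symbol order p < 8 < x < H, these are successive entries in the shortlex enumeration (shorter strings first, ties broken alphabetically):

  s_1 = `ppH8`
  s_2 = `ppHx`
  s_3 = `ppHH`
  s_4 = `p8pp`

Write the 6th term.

Stepping forward 2 times from p8pp: p8pp → p8p8, then the target.

p8px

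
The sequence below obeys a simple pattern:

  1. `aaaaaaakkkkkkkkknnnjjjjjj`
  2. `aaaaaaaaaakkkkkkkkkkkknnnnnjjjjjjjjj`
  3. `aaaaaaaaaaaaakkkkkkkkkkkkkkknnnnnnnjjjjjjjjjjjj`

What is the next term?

aaaaaaaaaaaaaaaakkkkkkkkkkkkkkkkkknnnnnnnnnjjjjjjjjjjjjjjj

Each string has the form a^{3n+1} k^{3n+3} n^{2n-1} j^{3n}, where the shown terms are n = 2, 3, 4.
For the next term, n = 5, so the run lengths are 16, 18, 9, 15.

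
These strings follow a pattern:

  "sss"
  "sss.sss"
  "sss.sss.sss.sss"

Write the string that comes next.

Every step duplicates the string with '.' between the halves.
Doubling sss.sss.sss.sss with '.' between the halves:

sss.sss.sss.sss.sss.sss.sss.sss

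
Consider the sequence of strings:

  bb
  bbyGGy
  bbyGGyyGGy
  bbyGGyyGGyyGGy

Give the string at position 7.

bbyGGyyGGyyGGyyGGyyGGyyGGy

Each term is the previous one with yGGy appended.
From bbyGGyyGGyyGGy, 3 further steps: bbyGGyyGGyyGGy → bbyGGyyGGyyGGyyGGy → bbyGGyyGGyyGGyyGGyyGGy → (answer).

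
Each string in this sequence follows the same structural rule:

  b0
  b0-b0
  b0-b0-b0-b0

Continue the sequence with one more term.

b0-b0-b0-b0-b0-b0-b0-b0

Each string is two copies of the previous one joined by '-'.
So the next term is two copies of b0-b0-b0-b0 with '-' between the halves.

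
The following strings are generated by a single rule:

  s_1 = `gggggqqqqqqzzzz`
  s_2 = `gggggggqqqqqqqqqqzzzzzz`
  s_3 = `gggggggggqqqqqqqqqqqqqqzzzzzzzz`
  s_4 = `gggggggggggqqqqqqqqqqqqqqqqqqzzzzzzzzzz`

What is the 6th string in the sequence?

The n-th term is 2n+1 g's then 4n-2 q's then 2n z's, where the shown terms are n = 2, 3, 4, 5.
At n = 7 the blocks have lengths 15, 26, 14.

gggggggggggggggqqqqqqqqqqqqqqqqqqqqqqqqqqzzzzzzzzzzzzzz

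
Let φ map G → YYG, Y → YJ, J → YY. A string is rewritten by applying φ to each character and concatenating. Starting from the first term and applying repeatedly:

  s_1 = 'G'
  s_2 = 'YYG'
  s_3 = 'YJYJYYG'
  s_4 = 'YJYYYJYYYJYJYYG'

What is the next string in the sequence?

Rewriting the 15 symbols of YJYYYJYYYJYJYYG one by one yields YJ YY YJ YJ YJ YY YJ YJ YJ YY YJ YY YJ YJ YYG; concatenated:

YJYYYJYJYJYYYJYJYJYYYJYYYJYJYYG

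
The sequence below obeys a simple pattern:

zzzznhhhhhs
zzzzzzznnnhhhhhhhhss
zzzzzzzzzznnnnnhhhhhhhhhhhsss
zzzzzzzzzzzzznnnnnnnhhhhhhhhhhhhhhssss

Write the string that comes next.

zzzzzzzzzzzzzzzznnnnnnnnnhhhhhhhhhhhhhhhhhsssss

Term n consists of 3n+1 z's, followed by 2n-1 n's, followed by 3n+2 h's, followed by n s's (n = 1, 2, …).
Setting n = 5 gives 16, 9, 17, 5 characters in each block.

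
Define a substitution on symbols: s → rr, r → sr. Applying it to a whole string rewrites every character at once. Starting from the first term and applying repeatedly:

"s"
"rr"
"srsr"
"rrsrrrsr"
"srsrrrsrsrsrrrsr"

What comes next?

rrsrrrsrsrsrrrsrrrsrrrsrsrsrrrsr

φ(srsrrrsrsrsrrrsr) expands symbol-by-symbol to rr sr rr sr sr sr rr sr rr sr rr sr sr sr rr sr; joining the 16 pieces gives the next term.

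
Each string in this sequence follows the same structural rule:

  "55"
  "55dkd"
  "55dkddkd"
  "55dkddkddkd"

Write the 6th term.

55dkddkddkddkddkd

The strings grow by a fixed suffix dkd each time.
From 55dkddkddkd, 2 further steps: 55dkddkddkd → 55dkddkddkddkd → (answer).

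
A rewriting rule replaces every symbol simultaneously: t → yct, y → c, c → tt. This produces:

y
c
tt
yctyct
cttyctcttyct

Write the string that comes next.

ttyctyctcttyctttyctyctcttyct

Apply φ to cttyctcttyct symbol by symbol: c→tt, t→yct, t→yct, y→c, c→tt, t→yct, c→tt, t→yct, t→yct, y→c, c→tt, t→yct; joined: tt yct yct c tt yct tt yct yct c tt yct.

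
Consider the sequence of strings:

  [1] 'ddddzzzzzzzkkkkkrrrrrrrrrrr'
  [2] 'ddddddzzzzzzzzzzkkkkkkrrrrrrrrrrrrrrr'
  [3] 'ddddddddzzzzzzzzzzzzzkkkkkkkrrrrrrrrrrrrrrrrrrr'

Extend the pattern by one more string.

ddddddddddzzzzzzzzzzzzzzzzkkkkkkkkrrrrrrrrrrrrrrrrrrrrrrr

Each string has the form d^{2n} z^{3n+1} k^{n+3} r^{4n+3}, where the shown terms are n = 2, 3, 4.
At n = 5 the blocks have lengths 10, 16, 8, 23.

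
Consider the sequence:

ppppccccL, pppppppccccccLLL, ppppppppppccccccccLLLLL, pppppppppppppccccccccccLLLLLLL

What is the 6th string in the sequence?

pppppppppppppppppppccccccccccccccLLLLLLLLLLL

Term n consists of 3n+1 p's, followed by 2n+2 c's, followed by 2n-1 L's (n = 1, 2, …).
At n = 6 the blocks have lengths 19, 14, 11.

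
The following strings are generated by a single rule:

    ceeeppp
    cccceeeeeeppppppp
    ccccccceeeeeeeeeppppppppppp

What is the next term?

cccccccccceeeeeeeeeeeeppppppppppppppp

The n-th term is 3n-2 c's then 3n e's then 4n-1 p's (n = 1, 2, …).
At n = 4 the blocks have lengths 10, 12, 15.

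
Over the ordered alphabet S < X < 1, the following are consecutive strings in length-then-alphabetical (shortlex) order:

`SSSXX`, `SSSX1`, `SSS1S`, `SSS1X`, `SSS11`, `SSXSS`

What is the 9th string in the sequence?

Advancing 3 positions from SSXSS through SSXSS → SSXSX → SSXS1 reaches term 9.

SSXXS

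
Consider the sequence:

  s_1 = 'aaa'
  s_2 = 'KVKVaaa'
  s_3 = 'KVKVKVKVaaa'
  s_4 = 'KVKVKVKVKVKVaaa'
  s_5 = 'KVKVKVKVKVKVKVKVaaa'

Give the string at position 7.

The strings grow by a fixed prefix KVKV each time.
From KVKVKVKVKVKVKVKVaaa, 2 further steps: KVKVKVKVKVKVKVKVaaa → KVKVKVKVKVKVKVKVKVKVaaa → (answer).

KVKVKVKVKVKVKVKVKVKVKVKVaaa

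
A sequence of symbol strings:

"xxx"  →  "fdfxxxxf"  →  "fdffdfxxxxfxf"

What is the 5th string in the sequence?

fdffdffdffdfxxxxfxfxfxf

Every step adds fdf to the front and xf to the end of the previous string.
From fdffdfxxxxfxf, 2 further steps: fdffdfxxxxfxf → fdffdffdfxxxxfxfxf → (answer).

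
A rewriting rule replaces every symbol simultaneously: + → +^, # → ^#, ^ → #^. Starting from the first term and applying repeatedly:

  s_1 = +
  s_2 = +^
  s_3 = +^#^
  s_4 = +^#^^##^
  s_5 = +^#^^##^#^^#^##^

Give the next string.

Rewriting the 16 symbols of +^#^^##^#^^#^##^ one by one yields +^ #^ ^# #^ #^ ^# ^# #^ ^# #^ #^ ^# #^ ^# ^# #^; concatenated:

+^#^^##^#^^#^##^^##^#^^##^^#^##^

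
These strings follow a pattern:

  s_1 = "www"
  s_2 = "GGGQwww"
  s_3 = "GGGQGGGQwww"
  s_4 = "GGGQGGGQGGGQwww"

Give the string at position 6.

GGGQGGGQGGGQGGGQGGGQwww

The strings grow by a fixed prefix GGGQ each time.
From GGGQGGGQGGGQwww, 2 further steps: GGGQGGGQGGGQwww → GGGQGGGQGGGQGGGQwww → (answer).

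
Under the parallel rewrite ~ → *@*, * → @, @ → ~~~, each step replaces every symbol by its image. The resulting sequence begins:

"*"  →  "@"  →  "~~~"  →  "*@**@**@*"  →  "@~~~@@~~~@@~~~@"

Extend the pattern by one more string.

Replace each of the 15 characters of @~~~@@~~~@@~~~@ in place — ~~~ *@* *@* *@* ~~~ ~~~ *@* *@* *@* ~~~ ~~~ *@* *@* *@* ~~~ — and concatenate.

~~~*@**@**@*~~~~~~*@**@**@*~~~~~~*@**@**@*~~~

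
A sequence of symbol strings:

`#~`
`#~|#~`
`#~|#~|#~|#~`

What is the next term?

#~|#~|#~|#~|#~|#~|#~|#~

s(k+1) = s(k)·|·s(k) — each term doubles the last with '|' between the halves.
One more doubling of #~|#~|#~|#~ gives the answer.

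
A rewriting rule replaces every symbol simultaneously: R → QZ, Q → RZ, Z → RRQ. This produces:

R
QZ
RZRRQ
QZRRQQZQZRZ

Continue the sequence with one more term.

Apply φ to QZRRQQZQZRZ symbol by symbol: Q→RZ, Z→RRQ, R→QZ, R→QZ, Q→RZ, Q→RZ, Z→RRQ, Q→RZ, Z→RRQ, R→QZ, Z→RRQ; joined: RZ RRQ QZ QZ RZ RZ RRQ RZ RRQ QZ RRQ.

RZRRQQZQZRZRZRRQRZRRQQZRRQ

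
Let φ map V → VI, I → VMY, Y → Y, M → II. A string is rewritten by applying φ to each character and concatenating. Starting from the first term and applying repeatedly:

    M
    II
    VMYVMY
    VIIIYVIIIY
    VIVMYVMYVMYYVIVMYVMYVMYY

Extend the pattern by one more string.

Rewriting the 24 symbols of VIVMYVMYVMYYVIVMYVMYVMYY one by one yields VI VMY VI II Y VI II Y VI II Y Y VI VMY VI II Y VI II Y VI II Y Y; concatenated:

VIVMYVIIIYVIIIYVIIIYYVIVMYVIIIYVIIIYVIIIYY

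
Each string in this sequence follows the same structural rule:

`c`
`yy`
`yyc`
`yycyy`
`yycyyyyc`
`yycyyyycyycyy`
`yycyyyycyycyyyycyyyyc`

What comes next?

yycyyyycyycyyyycyyyycyycyyyycyycyy

Each term (from the third on) is the previous term followed by the one before it: term 3 = yy·c = yyc.
The next term joins yycyyyycyycyyyycyyyyc and yycyyyycyycyy.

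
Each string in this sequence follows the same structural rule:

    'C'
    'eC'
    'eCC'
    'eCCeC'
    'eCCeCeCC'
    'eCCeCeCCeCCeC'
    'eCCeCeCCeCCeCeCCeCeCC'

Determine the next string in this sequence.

eCCeCeCCeCCeCeCCeCeCCeCCeCeCCeCCeC

From term 3 onward, concatenate the last term with the second-to-last: eC·C = eCC, eCC·eC = eCCeC, …
The next term joins eCCeCeCCeCCeCeCCeCeCC and eCCeCeCCeCCeC.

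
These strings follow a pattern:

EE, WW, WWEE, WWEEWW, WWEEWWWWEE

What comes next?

Each term (from the third on) is the previous term followed by the one before it: term 3 = WW·EE = WWEE.
Continuing: WWEEWWWWEE · WWEEWW gives term 6.

WWEEWWWWEEWWEEWW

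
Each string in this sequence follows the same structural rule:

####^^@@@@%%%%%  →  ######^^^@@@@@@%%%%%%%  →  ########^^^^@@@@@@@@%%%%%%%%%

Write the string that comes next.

Reading off run lengths: # runs 4, 6, 8; ^ runs 2, 3, 4; @ runs 4, 6, 8; % runs 5, 7, 9 — each is linear in n, where the shown terms are n = 2, 3, 4.
Setting n = 5 gives 10, 5, 10, 11 characters in each block.

##########^^^^^@@@@@@@@@@%%%%%%%%%%%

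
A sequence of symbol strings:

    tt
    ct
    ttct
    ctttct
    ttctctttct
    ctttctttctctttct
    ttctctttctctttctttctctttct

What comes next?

ctttctttctctttctttctctttctctttctttctctttct

Each term (from the third on) is the two preceding terms concatenated in order: term 3 = tt·ct = ttct.
So term 8 is ctttctttctctttct·ttctctttctctttctttctctttct.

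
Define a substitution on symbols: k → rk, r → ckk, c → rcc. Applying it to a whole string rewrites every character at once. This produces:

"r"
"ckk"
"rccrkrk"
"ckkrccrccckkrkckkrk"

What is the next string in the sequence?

Applying the rule to each of the 19 symbols of ckkrccrccckkrkckkrk gives the pieces rcc rk rk ckk rcc rcc ckk rcc rcc rcc rk rk ckk rk rcc rk rk ckk rk, which concatenate to the answer.

rccrkrkckkrccrccckkrccrccrccrkrkckkrkrccrkrkckkrk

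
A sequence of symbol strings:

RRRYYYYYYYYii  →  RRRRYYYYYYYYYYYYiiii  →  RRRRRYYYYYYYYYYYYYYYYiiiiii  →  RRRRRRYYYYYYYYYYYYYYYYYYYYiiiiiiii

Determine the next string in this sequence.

RRRRRRRYYYYYYYYYYYYYYYYYYYYYYYYiiiiiiiiii

Term n consists of n+1 R's, followed by 4n Y's, followed by 2n-2 i's, where the shown terms are n = 2, 3, 4, 5.
For the next term, n = 6, so the run lengths are 7, 24, 10.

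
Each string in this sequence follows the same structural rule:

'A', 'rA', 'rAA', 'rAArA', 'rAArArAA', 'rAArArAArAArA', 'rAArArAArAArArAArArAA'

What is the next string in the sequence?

rAArArAArAArArAArArAArAArArAArAArA

From term 3 onward, concatenate the last term with the second-to-last: rA·A = rAA, rAA·rA = rAArA, …
The next term joins rAArArAArAArArAArArAA and rAArArAArAArA.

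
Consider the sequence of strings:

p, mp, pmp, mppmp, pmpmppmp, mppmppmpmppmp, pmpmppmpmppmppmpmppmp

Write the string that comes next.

Each term (from the third on) is the two preceding terms concatenated in order: term 3 = p·mp = pmp.
The next term joins mppmppmpmppmp and pmpmppmpmppmppmpmppmp.

mppmppmpmppmppmpmppmpmppmppmpmppmp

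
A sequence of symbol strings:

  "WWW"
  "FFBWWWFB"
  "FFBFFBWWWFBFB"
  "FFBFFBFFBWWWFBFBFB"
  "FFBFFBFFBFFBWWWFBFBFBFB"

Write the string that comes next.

FFBFFBFFBFFBFFBWWWFBFBFBFBFB

Every step adds FFB to the front and FB to the end of the previous string.
So the next term is FFB·FFBFFBFFBFFBWWWFBFBFBFB·FB.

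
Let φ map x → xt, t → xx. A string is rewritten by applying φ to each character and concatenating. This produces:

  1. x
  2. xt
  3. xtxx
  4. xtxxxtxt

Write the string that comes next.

xtxxxtxtxtxxxtxx

Expanding xtxxxtxt: x→xt, t→xx, x→xt, x→xt, x→xt, t→xx, x→xt, t→xx. Concatenated: xt xx xt xt xt xx xt xx.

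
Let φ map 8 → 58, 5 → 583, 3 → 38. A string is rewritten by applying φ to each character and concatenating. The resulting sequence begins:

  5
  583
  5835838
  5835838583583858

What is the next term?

Rewriting the 16 symbols of 5835838583583858 one by one yields 583 58 38 583 58 38 58 583 58 38 583 58 38 58 583 58; concatenated:

5835838583583858583583858358385858358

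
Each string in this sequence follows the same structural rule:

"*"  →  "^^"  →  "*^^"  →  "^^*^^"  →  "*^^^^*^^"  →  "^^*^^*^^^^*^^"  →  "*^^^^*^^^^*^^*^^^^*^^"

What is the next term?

^^*^^*^^^^*^^*^^^^*^^^^*^^*^^^^*^^

From term 3 onward, concatenate the second-to-last term with the last: *·^^ = *^^, ^^·*^^ = ^^*^^, …
So term 8 is ^^*^^*^^^^*^^·*^^^^*^^^^*^^*^^^^*^^.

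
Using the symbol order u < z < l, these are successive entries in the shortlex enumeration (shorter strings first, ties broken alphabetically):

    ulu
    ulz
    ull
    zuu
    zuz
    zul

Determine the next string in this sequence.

zzu

The successor of zul increments the rightmost position that isn't already l and resets every position after it to u.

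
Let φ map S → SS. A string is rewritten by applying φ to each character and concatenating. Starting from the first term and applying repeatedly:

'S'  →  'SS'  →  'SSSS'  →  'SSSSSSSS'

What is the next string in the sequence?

Rewriting each symbol of SSSSSSSS: S→SS, S→SS, S→SS, S→SS, S→SS, S→SS, S→SS, S→SS, which concatenates to SS SS SS SS SS SS SS SS.

SSSSSSSSSSSSSSSS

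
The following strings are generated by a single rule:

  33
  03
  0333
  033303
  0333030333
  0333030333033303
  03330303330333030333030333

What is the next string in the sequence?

Each term (from the third on) is the previous term followed by the one before it: term 3 = 03·33 = 0333.
The next term joins 03330303330333030333030333 and 0333030333033303.

033303033303330303330303330333030333033303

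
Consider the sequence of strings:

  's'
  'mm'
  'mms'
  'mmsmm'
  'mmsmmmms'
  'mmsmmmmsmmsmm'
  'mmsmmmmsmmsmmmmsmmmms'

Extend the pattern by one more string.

mmsmmmmsmmsmmmmsmmmmsmmsmmmmsmmsmm

This is a Fibonacci-style word recurrence s(k) = s(k−1)·s(k−2): e.g. mm·s = mms.
So term 8 is mmsmmmmsmmsmmmmsmmmms·mmsmmmmsmmsmm.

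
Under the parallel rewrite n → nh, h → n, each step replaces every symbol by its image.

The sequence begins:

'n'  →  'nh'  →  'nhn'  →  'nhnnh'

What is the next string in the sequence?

nhnnhnhn

Apply φ to nhnnh symbol by symbol: n→nh, h→n, n→nh, n→nh, h→n; joined: nh n nh nh n.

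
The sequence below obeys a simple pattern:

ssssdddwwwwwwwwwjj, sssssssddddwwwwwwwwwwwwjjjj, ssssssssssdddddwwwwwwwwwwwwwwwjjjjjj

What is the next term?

Term n consists of 3n-2 s's, followed by n+1 d's, followed by 3n+3 w's, followed by 2n-2 j's, where the shown terms are n = 2, 3, 4.
At n = 5 the blocks have lengths 13, 6, 18, 8.

sssssssssssssddddddwwwwwwwwwwwwwwwwwwjjjjjjjj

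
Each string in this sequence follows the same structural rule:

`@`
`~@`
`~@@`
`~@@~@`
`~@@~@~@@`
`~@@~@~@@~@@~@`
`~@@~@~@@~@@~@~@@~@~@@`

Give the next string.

~@@~@~@@~@@~@~@@~@~@@~@@~@~@@~@@~@

From term 3 onward, concatenate the last term with the second-to-last: ~@·@ = ~@@, ~@@·~@ = ~@@~@, …
So term 8 is ~@@~@~@@~@@~@~@@~@~@@·~@@~@~@@~@@~@.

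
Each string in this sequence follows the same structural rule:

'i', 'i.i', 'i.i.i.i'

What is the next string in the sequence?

s(k+1) = s(k)·.·s(k) — each term doubles the last with '.' between the halves.
Doubling i.i.i.i with '.' between the halves:

i.i.i.i.i.i.i.i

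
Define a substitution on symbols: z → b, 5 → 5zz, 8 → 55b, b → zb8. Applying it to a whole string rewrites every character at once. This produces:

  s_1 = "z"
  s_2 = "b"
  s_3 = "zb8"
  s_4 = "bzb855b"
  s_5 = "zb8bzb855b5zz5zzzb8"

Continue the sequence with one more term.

bzb855bzb8bzb855b5zz5zzzb85zzbb5zzbbbzb855b

φ(zb8bzb855b5zz5zzzb8) expands symbol-by-symbol to b zb8 55b zb8 b zb8 55b 5zz 5zz zb8 5zz b b 5zz b b b zb8 55b; joining the 19 pieces gives the next term.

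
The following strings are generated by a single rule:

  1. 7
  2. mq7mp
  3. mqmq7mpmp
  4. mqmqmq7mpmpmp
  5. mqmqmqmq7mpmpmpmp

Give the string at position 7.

Each term wraps the previous one in mq on the left and mp on the right.
From mqmqmqmq7mpmpmpmp, 2 further steps: mqmqmqmq7mpmpmpmp → mqmqmqmqmq7mpmpmpmpmp → (answer).

mqmqmqmqmqmq7mpmpmpmpmpmp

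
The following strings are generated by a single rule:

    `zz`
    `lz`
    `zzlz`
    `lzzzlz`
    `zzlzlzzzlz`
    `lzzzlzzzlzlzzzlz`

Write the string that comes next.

zzlzlzzzlzlzzzlzzzlzlzzzlz

Each term (from the third on) is the two preceding terms concatenated in order: term 3 = zz·lz = zzlz.
Continuing: zzlzlzzzlz · lzzzlzzzlzlzzzlz gives term 7.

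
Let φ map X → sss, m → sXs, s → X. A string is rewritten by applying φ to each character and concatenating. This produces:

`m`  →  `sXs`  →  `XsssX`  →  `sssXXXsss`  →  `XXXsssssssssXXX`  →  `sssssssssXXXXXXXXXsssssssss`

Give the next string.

Rewriting the 27 symbols of sssssssssXXXXXXXXXsssssssss one by one yields X X X X X X X X X sss sss sss sss sss sss sss sss sss X X X X X X X X X; concatenated:

XXXXXXXXXsssssssssssssssssssssssssssXXXXXXXXX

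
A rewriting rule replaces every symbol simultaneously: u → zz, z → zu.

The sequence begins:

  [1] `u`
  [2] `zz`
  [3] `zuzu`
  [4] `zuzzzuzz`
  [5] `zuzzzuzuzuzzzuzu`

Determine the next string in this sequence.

zuzzzuzuzuzzzuzzzuzzzuzuzuzzzuzz

φ(zuzzzuzuzuzzzuzu) expands symbol-by-symbol to zu zz zu zu zu zz zu zz zu zz zu zu zu zz zu zz; joining the 16 pieces gives the next term.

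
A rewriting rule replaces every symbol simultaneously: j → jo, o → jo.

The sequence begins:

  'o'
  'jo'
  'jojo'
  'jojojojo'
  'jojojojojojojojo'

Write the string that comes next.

jojojojojojojojojojojojojojojojo

φ(jojojojojojojojo) expands symbol-by-symbol to jo jo jo jo jo jo jo jo jo jo jo jo jo jo jo jo; joining the 16 pieces gives the next term.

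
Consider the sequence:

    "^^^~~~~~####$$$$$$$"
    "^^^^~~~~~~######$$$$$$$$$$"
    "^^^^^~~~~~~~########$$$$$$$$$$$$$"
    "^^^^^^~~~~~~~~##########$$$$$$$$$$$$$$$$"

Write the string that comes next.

^^^^^^^~~~~~~~~~############$$$$$$$$$$$$$$$$$$$

The n-th term is n+1 ^'s then n+3 ~'s then 2n #'s then 3n+1 $'s, where the shown terms are n = 2, 3, 4, 5.
Setting n = 6 gives 7, 9, 12, 19 characters in each block.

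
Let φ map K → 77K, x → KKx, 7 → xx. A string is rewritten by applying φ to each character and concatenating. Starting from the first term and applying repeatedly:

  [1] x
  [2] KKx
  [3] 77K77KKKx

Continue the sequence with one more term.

Apply φ to 77K77KKKx symbol by symbol: 7→xx, 7→xx, K→77K, 7→xx, 7→xx, K→77K, K→77K, K→77K, x→KKx; joined: xx xx 77K xx xx 77K 77K 77K KKx.

xxxx77Kxxxx77K77K77KKKx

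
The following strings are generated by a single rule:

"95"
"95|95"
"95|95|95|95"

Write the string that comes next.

Every step duplicates the string with '|' between the halves.
Doubling 95|95|95|95 with '|' between the halves:

95|95|95|95|95|95|95|95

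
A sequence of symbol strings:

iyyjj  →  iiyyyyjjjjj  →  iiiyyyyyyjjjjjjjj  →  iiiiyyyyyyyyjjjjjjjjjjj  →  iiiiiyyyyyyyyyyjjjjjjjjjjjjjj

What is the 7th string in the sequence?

iiiiiiiyyyyyyyyyyyyyyjjjjjjjjjjjjjjjjjjjj

The n-th term is n i's then 2n y's then 3n-1 j's (n = 1, 2, …).
For term 7, n = 7, so the run lengths are 7, 14, 20.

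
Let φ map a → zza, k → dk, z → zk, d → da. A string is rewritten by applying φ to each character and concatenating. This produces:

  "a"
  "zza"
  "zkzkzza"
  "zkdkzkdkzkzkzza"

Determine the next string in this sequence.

zkdkdadkzkdkdadkzkdkzkdkzkzkzza

Replace each of the 15 characters of zkdkzkdkzkzkzza in place — zk dk da dk zk dk da dk zk dk zk dk zk zk zza — and concatenate.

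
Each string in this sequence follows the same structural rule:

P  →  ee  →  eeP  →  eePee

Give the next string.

From term 3 onward, concatenate the last term with the second-to-last: ee·P = eeP, eeP·ee = eePee, …
Continuing: eePee · eeP gives term 5.

eePeeeeP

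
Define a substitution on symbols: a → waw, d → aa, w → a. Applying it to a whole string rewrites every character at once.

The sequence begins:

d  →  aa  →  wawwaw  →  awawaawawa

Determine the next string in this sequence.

Expanding awawaawawa: a→waw, w→a, a→waw, w→a, a→waw, a→waw, w→a, a→waw, w→a, a→waw. Concatenated: waw a waw a waw waw a waw a waw.

wawawawawawwawawawawaw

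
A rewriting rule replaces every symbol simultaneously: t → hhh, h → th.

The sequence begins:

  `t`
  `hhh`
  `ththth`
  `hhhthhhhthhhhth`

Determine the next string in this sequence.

thththhhhththththhhhththththhhhth

Applying the rule to each of the 15 symbols of hhhthhhhthhhhth gives the pieces th th th hhh th th th th hhh th th th th hhh th, which concatenate to the answer.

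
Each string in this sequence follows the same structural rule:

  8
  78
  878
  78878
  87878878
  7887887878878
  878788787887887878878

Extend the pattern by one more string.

7887887878878878788787887887878878

This is a Fibonacci-style word recurrence s(k) = s(k−2)·s(k−1): e.g. 8·78 = 878.
The next term joins 7887887878878 and 878788787887887878878.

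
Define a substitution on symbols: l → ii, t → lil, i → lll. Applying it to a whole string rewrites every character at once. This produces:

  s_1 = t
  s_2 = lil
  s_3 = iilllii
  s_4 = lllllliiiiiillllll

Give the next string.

Rewriting the 18 symbols of lllllliiiiiillllll one by one yields ii ii ii ii ii ii lll lll lll lll lll lll ii ii ii ii ii ii; concatenated:

iiiiiiiiiiiilllllllllllllllllliiiiiiiiiiii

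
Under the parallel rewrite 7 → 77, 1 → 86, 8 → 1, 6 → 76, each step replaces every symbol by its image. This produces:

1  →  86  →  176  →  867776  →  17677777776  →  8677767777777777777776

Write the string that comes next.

φ(8677767777777777777776) expands symbol-by-symbol to 1 76 77 77 77 76 77 77 77 77 77 77 77 77 77 77 77 77 77 77 77 76; joining the 22 pieces gives the next term.

1767777777677777777777777777777777777777776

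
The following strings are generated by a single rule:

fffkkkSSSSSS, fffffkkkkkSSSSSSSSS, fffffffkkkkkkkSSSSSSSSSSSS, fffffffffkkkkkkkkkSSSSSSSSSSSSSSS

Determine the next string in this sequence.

Each string has the form f^{2n-1} k^{2n-1} S^{3n}, where the shown terms are n = 2, 3, 4, 5.
At n = 6 the blocks have lengths 11, 11, 18.

fffffffffffkkkkkkkkkkkSSSSSSSSSSSSSSSSSS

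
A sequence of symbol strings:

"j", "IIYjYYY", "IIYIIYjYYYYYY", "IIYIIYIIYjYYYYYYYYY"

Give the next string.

s(k+1) = IIY·s(k)·YYY, so each term gains IIY as a prefix and YYY as a suffix.
Applying this once more to IIYIIYIIYjYYYYYYYYY:

IIYIIYIIYIIYjYYYYYYYYYYYY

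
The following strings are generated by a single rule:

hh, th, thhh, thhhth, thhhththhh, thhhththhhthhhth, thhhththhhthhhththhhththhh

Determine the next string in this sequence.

Each term (from the third on) is the previous term followed by the one before it: term 3 = th·hh = thhh.
The next term joins thhhththhhthhhththhhththhh and thhhththhhthhhth.

thhhththhhthhhththhhththhhthhhththhhthhhth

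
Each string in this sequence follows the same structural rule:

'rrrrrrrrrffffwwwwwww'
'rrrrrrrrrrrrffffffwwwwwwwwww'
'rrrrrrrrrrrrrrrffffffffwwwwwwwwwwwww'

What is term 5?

rrrrrrrrrrrrrrrrrrrrrffffffffffffwwwwwwwwwwwwwwwwwww

Term n consists of 3n r's, followed by 2n-2 f's, followed by 3n-2 w's, where the shown terms are n = 3, 4, 5.
Setting n = 7 gives 21, 12, 19 characters in each block.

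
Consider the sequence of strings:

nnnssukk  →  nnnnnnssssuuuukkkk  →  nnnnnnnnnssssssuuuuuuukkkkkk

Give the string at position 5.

nnnnnnnnnnnnnnnssssssssssuuuuuuuuuuuuukkkkkkkkkk

The n-th term is 3n n's then 2n s's then 3n-2 u's then 2n k's (n = 1, 2, …).
For term 5, n = 5, so the run lengths are 15, 10, 13, 10.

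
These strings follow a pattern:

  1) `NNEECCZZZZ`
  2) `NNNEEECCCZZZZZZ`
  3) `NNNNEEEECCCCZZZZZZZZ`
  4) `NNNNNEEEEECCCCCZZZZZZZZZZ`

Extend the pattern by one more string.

The n-th term is n+1 N's then n+1 E's then n+1 C's then 2n+2 Z's (n = 1, 2, …).
For the next term, n = 5, so the run lengths are 6, 6, 6, 12.

NNNNNNEEEEEECCCCCCZZZZZZZZZZZZ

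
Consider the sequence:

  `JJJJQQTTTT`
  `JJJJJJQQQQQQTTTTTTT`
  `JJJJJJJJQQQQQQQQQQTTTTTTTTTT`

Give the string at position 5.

The n-th term is 2n+2 J's then 4n-2 Q's then 3n+1 T's (n = 1, 2, …).
For term 5, n = 5, so the run lengths are 12, 18, 16.

JJJJJJJJJJJJQQQQQQQQQQQQQQQQQQTTTTTTTTTTTTTTTT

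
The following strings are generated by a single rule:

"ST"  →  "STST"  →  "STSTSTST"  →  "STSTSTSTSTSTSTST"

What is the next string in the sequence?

STSTSTSTSTSTSTSTSTSTSTSTSTSTSTST

s(k+1) = s(k)·s(k) — each term doubles the last.
One more doubling of STSTSTSTSTSTSTST gives the answer.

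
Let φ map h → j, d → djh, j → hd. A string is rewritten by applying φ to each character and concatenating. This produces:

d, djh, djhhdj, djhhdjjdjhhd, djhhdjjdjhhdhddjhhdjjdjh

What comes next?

Replace each of the 24 characters of djhhdjjdjhhdhddjhhdjjdjh in place — djh hd j j djh hd hd djh hd j j djh j djh djh hd j j djh hd hd djh hd j — and concatenate.

djhhdjjdjhhdhddjhhdjjdjhjdjhdjhhdjjdjhhdhddjhhdj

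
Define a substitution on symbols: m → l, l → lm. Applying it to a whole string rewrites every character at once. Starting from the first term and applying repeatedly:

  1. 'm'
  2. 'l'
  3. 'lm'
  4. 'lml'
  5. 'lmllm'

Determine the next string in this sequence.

Expanding lmllm: l→lm, m→l, l→lm, l→lm, m→l. Concatenated: lm l lm lm l.

lmllmlml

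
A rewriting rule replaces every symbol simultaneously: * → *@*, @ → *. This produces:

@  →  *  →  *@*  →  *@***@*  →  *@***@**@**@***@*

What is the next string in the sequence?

*@***@**@**@***@**@***@**@***@**@**@***@*

Replace each of the 17 characters of *@***@**@**@***@* in place — *@* * *@* *@* *@* * *@* *@* * *@* *@* * *@* *@* *@* * *@* — and concatenate.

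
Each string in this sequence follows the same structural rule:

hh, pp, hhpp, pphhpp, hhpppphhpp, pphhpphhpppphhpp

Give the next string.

hhpppphhpppphhpphhpppphhpp

From term 3 onward, concatenate the second-to-last term with the last: hh·pp = hhpp, pp·hhpp = pphhpp, …
Continuing: hhpppphhpp · pphhpphhpppphhpp gives term 7.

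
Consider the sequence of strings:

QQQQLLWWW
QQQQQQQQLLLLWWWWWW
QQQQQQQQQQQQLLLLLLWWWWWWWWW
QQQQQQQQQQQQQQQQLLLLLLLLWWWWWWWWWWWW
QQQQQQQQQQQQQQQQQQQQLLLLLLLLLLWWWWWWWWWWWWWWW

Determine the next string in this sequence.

QQQQQQQQQQQQQQQQQQQQQQQQLLLLLLLLLLLLWWWWWWWWWWWWWWWWWW

Each string has the form Q^{4n} L^{2n} W^{3n} (n = 1, 2, …).
Setting n = 6 gives 24, 12, 18 characters in each block.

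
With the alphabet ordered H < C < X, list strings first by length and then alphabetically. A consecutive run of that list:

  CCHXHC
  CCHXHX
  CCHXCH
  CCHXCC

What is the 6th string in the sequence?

Continuing the enumeration 2 steps past CCHXCC: CCHXCC → CCHXCX → (answer).

CCHXXH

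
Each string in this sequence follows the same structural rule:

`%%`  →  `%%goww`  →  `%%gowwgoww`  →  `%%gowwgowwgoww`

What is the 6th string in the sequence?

%%gowwgowwgowwgowwgoww

Each term is the previous one with goww appended.
From %%gowwgowwgoww, 2 further steps: %%gowwgowwgoww → %%gowwgowwgowwgoww → (answer).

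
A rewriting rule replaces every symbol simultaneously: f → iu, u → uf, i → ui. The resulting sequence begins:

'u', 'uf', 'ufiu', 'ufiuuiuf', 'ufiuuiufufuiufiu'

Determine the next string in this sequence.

Applying the rule to each of the 16 symbols of ufiuuiufufuiufiu gives the pieces uf iu ui uf uf ui uf iu uf iu uf ui uf iu ui uf, which concatenate to the answer.

ufiuuiufufuiufiuufiuufuiufiuuiuf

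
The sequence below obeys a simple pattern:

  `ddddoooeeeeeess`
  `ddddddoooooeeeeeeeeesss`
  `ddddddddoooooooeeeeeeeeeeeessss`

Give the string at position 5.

ddddddddddddoooooooooooeeeeeeeeeeeeeeeeeessssss

The n-th term is 2n d's then 2n-1 o's then 3n e's then n s's, where the shown terms are n = 2, 3, 4.
At n = 6 the blocks have lengths 12, 11, 18, 6.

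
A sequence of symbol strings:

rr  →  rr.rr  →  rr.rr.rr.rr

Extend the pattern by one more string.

s(k+1) = s(k)·.·s(k) — each term doubles the last with '.' between the halves.
So the next term is two copies of rr.rr.rr.rr with '.' between the halves.

rr.rr.rr.rr.rr.rr.rr.rr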